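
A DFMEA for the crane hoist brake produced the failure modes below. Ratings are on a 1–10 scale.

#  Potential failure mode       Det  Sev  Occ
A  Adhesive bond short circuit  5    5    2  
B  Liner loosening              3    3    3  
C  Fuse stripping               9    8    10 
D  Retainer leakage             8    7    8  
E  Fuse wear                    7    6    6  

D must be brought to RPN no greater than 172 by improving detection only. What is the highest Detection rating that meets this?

D: S=7, O=8, D=8 → current RPN = 448.
Fixed product = 56. Need 56 × D ≤ 172, so D ≤ 172/56 = 3.07.
Maximum integer Detection rating = 3 (gives RPN 168; D=4 would give 224 > 172).

3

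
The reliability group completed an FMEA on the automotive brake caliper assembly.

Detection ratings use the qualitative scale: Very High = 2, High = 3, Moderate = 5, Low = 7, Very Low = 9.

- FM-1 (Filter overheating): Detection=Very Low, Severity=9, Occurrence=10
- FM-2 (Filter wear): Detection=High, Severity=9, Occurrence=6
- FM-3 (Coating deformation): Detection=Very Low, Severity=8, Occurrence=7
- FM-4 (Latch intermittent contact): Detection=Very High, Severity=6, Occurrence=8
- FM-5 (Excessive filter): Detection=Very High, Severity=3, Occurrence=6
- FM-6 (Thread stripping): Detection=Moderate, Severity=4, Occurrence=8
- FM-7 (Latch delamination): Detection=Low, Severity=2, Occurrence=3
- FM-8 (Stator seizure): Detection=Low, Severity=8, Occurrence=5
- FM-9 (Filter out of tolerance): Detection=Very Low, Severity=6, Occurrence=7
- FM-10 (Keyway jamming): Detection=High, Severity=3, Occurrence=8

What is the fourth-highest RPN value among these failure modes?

RPN = Severity × Occurrence × Detection:
  FM-1: 9 × 10 × 9 = 810
  FM-2: 9 × 6 × 3 = 162
  FM-3: 8 × 7 × 9 = 504
  FM-4: 6 × 8 × 2 = 96
  FM-5: 3 × 6 × 2 = 36
  FM-6: 4 × 8 × 5 = 160
  FM-7: 2 × 3 × 7 = 42
  FM-8: 8 × 5 × 7 = 280
  FM-9: 6 × 7 × 9 = 378
  FM-10: 3 × 8 × 3 = 72
Sorted descending: 810, 504, 378, 280, 162, 160, 96, 72, 42, 36.
The fourth-highest RPN is 280 (FM-8).

280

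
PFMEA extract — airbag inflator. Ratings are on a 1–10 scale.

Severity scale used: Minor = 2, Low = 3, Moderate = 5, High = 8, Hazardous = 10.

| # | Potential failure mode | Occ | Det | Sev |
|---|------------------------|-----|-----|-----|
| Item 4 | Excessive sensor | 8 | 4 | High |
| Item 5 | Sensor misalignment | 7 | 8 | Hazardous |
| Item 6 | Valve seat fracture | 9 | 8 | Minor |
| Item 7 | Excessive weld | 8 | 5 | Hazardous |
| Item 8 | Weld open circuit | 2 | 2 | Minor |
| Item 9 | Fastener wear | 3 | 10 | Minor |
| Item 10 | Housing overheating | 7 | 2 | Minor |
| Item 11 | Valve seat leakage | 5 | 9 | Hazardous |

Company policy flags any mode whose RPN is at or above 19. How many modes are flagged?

7

RPN = Severity × Occurrence × Detection:
  Item 4: 8 × 8 × 4 = 256
  Item 5: 10 × 7 × 8 = 560
  Item 6: 2 × 9 × 8 = 144
  Item 7: 10 × 8 × 5 = 400
  Item 8: 2 × 2 × 2 = 8
  Item 9: 2 × 3 × 10 = 60
  Item 10: 2 × 7 × 2 = 28
  Item 11: 10 × 5 × 9 = 450
Modes with RPN ≥ 19: Item 4 (256), Item 5 (560), Item 6 (144), Item 7 (400), Item 9 (60), Item 10 (28), Item 11 (450) → 7.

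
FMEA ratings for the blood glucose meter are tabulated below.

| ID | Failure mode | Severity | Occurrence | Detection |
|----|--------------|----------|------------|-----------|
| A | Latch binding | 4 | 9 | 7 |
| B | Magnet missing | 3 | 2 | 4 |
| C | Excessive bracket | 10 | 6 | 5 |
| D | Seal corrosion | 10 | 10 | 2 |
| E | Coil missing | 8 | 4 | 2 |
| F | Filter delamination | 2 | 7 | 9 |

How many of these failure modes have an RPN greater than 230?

2

RPN = Severity × Occurrence × Detection:
  A: 4 × 9 × 7 = 252
  B: 3 × 2 × 4 = 24
  C: 10 × 6 × 5 = 300
  D: 10 × 10 × 2 = 200
  E: 8 × 4 × 2 = 64
  F: 2 × 7 × 9 = 126
Modes with RPN > 230: A (252), C (300) → 2.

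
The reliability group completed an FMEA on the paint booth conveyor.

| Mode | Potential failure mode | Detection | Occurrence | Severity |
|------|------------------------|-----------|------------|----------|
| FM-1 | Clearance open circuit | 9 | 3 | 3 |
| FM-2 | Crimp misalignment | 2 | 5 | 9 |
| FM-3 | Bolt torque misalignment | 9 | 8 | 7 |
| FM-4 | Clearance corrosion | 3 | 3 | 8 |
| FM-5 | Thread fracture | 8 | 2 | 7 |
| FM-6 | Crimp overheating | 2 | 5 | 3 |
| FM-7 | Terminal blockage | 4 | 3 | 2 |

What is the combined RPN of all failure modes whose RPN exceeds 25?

889

RPN = Severity × Occurrence × Detection:
  FM-1: 3 × 3 × 9 = 81
  FM-2: 9 × 5 × 2 = 90
  FM-3: 7 × 8 × 9 = 504
  FM-4: 8 × 3 × 3 = 72
  FM-5: 7 × 2 × 8 = 112
  FM-6: 3 × 5 × 2 = 30
  FM-7: 2 × 3 × 4 = 24
RPN > 25: FM-1 (81), FM-2 (90), FM-3 (504), FM-4 (72), FM-5 (112), FM-6 (30).
Sum: 81 + 90 + 504 + 72 + 112 + 30 = 889.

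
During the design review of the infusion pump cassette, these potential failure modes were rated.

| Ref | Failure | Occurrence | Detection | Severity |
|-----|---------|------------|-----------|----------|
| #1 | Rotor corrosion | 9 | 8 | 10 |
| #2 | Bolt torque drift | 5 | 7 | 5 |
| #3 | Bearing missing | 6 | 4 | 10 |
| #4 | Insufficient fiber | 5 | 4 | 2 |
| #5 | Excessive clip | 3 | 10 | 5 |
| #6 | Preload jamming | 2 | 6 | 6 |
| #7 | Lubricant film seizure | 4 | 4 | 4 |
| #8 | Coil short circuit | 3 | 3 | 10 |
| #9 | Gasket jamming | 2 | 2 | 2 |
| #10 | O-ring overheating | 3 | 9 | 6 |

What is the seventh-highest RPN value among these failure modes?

72

RPN = Severity × Occurrence × Detection:
  #1: 10 × 9 × 8 = 720
  #2: 5 × 5 × 7 = 175
  #3: 10 × 6 × 4 = 240
  #4: 2 × 5 × 4 = 40
  #5: 5 × 3 × 10 = 150
  #6: 6 × 2 × 6 = 72
  #7: 4 × 4 × 4 = 64
  #8: 10 × 3 × 3 = 90
  #9: 2 × 2 × 2 = 8
  #10: 6 × 3 × 9 = 162
Sorted descending: 720, 240, 175, 162, 150, 90, 72, 64, 40, 8.
The seventh-highest RPN is 72 (#6).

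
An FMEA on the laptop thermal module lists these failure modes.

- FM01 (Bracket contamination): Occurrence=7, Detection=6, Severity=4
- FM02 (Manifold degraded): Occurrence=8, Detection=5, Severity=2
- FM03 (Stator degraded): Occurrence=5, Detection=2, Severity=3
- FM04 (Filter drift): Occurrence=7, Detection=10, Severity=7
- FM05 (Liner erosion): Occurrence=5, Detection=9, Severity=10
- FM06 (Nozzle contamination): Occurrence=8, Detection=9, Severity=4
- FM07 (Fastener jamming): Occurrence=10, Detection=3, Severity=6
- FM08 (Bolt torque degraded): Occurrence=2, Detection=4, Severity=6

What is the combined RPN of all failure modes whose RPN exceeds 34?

1704

RPN = Severity × Occurrence × Detection:
  FM01: 4 × 7 × 6 = 168
  FM02: 2 × 8 × 5 = 80
  FM03: 3 × 5 × 2 = 30
  FM04: 7 × 7 × 10 = 490
  FM05: 10 × 5 × 9 = 450
  FM06: 4 × 8 × 9 = 288
  FM07: 6 × 10 × 3 = 180
  FM08: 6 × 2 × 4 = 48
RPN > 34: FM01 (168), FM02 (80), FM04 (490), FM05 (450), FM06 (288), FM07 (180), FM08 (48).
Sum: 168 + 80 + 490 + 450 + 288 + 180 + 48 = 1704.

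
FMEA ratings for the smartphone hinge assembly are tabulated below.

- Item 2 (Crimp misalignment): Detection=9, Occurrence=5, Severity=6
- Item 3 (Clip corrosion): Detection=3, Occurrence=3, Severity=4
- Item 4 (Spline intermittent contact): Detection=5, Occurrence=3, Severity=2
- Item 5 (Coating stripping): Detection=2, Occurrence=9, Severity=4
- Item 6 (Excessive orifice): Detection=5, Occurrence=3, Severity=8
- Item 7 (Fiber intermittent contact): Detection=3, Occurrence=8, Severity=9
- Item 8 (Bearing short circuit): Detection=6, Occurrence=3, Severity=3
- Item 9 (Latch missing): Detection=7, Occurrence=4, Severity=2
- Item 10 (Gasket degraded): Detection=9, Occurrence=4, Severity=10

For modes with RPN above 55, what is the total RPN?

1094

RPN = Severity × Occurrence × Detection:
  Item 2: 6 × 5 × 9 = 270
  Item 3: 4 × 3 × 3 = 36
  Item 4: 2 × 3 × 5 = 30
  Item 5: 4 × 9 × 2 = 72
  Item 6: 8 × 3 × 5 = 120
  Item 7: 9 × 8 × 3 = 216
  Item 8: 3 × 3 × 6 = 54
  Item 9: 2 × 4 × 7 = 56
  Item 10: 10 × 4 × 9 = 360
RPN > 55: Item 2 (270), Item 5 (72), Item 6 (120), Item 7 (216), Item 9 (56), Item 10 (360).
Sum: 270 + 72 + 120 + 216 + 56 + 360 = 1094.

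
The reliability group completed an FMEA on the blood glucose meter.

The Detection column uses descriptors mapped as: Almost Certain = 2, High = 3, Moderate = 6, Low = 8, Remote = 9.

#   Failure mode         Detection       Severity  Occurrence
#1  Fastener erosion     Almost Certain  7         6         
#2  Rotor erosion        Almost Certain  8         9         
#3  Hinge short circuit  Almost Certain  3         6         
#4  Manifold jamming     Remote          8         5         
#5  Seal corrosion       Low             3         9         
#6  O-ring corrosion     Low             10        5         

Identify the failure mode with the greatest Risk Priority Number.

#6

RPN = Severity × Occurrence × Detection:
  #1: 7 × 6 × 2 = 84
  #2: 8 × 9 × 2 = 144
  #3: 3 × 6 × 2 = 36
  #4: 8 × 5 × 9 = 360
  #5: 3 × 9 × 8 = 216
  #6: 10 × 5 × 8 = 400
Highest RPN is 400 → #6.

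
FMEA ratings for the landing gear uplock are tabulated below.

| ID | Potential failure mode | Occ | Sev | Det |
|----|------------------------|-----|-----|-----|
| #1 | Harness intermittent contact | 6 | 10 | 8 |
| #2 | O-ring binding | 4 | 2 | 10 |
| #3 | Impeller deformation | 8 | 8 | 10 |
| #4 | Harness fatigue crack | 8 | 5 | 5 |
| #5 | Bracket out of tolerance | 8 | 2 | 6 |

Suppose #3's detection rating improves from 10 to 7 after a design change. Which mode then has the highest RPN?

RPN = Severity × Occurrence × Detection:
  #1: 10 × 6 × 8 = 480
  #2: 2 × 4 × 10 = 80
  #3: 8 × 8 × 10 = 640
  #4: 5 × 8 × 5 = 200
  #5: 2 × 8 × 6 = 96
After action: #3 → 8 × 8 × 7 = 448.
Revised RPNs: #1=480, #3=448, #4=200, #5=96, #2=80.
Highest is now #1 (480).

#1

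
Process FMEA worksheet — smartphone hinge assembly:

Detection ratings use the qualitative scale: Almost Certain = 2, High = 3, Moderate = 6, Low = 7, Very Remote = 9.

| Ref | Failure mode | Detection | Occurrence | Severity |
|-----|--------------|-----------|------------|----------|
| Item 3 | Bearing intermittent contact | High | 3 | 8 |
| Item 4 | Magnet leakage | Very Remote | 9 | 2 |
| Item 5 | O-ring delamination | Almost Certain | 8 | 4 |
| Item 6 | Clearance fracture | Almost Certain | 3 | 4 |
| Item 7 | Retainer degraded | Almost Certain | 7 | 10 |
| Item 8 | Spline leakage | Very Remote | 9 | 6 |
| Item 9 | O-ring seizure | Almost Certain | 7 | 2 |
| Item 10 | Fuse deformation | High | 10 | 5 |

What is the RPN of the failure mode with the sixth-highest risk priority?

RPN = Severity × Occurrence × Detection:
  Item 3: 8 × 3 × 3 = 72
  Item 4: 2 × 9 × 9 = 162
  Item 5: 4 × 8 × 2 = 64
  Item 6: 4 × 3 × 2 = 24
  Item 7: 10 × 7 × 2 = 140
  Item 8: 6 × 9 × 9 = 486
  Item 9: 2 × 7 × 2 = 28
  Item 10: 5 × 10 × 3 = 150
Sorted descending: 486, 162, 150, 140, 72, 64, 28, 24.
The sixth-highest RPN is 64 (Item 5).

64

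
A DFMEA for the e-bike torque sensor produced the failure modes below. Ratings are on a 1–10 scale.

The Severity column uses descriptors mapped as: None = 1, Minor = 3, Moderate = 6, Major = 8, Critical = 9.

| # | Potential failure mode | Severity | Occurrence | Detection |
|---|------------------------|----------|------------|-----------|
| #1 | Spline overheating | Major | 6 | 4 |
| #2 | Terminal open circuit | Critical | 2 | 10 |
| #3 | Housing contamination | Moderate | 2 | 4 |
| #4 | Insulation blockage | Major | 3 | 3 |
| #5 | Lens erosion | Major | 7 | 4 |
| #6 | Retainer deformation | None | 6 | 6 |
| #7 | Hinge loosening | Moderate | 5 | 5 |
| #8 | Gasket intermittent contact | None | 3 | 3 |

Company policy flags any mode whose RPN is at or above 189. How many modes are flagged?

RPN = Severity × Occurrence × Detection:
  #1: 8 × 6 × 4 = 192
  #2: 9 × 2 × 10 = 180
  #3: 6 × 2 × 4 = 48
  #4: 8 × 3 × 3 = 72
  #5: 8 × 7 × 4 = 224
  #6: 1 × 6 × 6 = 36
  #7: 6 × 5 × 5 = 150
  #8: 1 × 3 × 3 = 9
Modes with RPN ≥ 189: #1 (192), #5 (224) → 2.

2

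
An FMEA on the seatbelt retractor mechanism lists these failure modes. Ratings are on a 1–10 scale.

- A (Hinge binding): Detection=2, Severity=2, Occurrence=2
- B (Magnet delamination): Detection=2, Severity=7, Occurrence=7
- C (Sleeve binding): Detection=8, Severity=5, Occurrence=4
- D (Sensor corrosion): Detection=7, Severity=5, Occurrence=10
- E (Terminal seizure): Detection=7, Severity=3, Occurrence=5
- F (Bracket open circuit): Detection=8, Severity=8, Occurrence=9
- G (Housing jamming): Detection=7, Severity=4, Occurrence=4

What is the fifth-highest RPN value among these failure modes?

105

RPN = Severity × Occurrence × Detection:
  A: 2 × 2 × 2 = 8
  B: 7 × 7 × 2 = 98
  C: 5 × 4 × 8 = 160
  D: 5 × 10 × 7 = 350
  E: 3 × 5 × 7 = 105
  F: 8 × 9 × 8 = 576
  G: 4 × 4 × 7 = 112
Sorted descending: 576, 350, 160, 112, 105, 98, 8.
The fifth-highest RPN is 105 (E).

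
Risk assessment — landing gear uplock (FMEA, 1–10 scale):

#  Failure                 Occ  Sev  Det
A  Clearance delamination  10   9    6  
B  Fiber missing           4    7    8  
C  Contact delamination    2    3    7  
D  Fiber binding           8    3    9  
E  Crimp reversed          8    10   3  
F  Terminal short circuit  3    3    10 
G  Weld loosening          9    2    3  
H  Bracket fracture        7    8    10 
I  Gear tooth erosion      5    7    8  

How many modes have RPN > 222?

5

RPN = Severity × Occurrence × Detection:
  A: 9 × 10 × 6 = 540
  B: 7 × 4 × 8 = 224
  C: 3 × 2 × 7 = 42
  D: 3 × 8 × 9 = 216
  E: 10 × 8 × 3 = 240
  F: 3 × 3 × 10 = 90
  G: 2 × 9 × 3 = 54
  H: 8 × 7 × 10 = 560
  I: 7 × 5 × 8 = 280
Modes with RPN > 222: A (540), B (224), E (240), H (560), I (280) → 5.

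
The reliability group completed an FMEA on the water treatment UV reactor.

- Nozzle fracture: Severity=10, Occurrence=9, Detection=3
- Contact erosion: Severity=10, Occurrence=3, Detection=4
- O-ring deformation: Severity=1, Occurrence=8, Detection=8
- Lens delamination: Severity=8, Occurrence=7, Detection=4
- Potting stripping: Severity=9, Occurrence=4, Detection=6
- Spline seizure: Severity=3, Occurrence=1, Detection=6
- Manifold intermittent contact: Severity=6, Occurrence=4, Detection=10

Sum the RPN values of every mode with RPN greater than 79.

1070

RPN = Severity × Occurrence × Detection:
  Nozzle fracture: 10 × 9 × 3 = 270
  Contact erosion: 10 × 3 × 4 = 120
  O-ring deformation: 1 × 8 × 8 = 64
  Lens delamination: 8 × 7 × 4 = 224
  Potting stripping: 9 × 4 × 6 = 216
  Spline seizure: 3 × 1 × 6 = 18
  Manifold intermittent contact: 6 × 4 × 10 = 240
RPN > 79: Nozzle fracture (270), Contact erosion (120), Lens delamination (224), Potting stripping (216), Manifold intermittent contact (240).
Sum: 270 + 120 + 224 + 216 + 240 = 1070.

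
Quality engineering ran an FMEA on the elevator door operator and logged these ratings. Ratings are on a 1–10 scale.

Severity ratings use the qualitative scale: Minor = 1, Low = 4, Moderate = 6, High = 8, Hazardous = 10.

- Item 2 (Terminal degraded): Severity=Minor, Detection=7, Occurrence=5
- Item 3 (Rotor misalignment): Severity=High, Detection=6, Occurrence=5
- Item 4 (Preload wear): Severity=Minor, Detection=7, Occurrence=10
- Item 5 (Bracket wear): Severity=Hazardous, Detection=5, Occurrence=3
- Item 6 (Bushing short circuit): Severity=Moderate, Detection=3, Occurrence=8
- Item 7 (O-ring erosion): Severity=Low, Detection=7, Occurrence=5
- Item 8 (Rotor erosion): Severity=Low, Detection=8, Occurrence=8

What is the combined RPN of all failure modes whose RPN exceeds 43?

1000

RPN = Severity × Occurrence × Detection:
  Item 2: 1 × 5 × 7 = 35
  Item 3: 8 × 5 × 6 = 240
  Item 4: 1 × 10 × 7 = 70
  Item 5: 10 × 3 × 5 = 150
  Item 6: 6 × 8 × 3 = 144
  Item 7: 4 × 5 × 7 = 140
  Item 8: 4 × 8 × 8 = 256
RPN > 43: Item 3 (240), Item 4 (70), Item 5 (150), Item 6 (144), Item 7 (140), Item 8 (256).
Sum: 240 + 70 + 150 + 144 + 140 + 256 = 1000.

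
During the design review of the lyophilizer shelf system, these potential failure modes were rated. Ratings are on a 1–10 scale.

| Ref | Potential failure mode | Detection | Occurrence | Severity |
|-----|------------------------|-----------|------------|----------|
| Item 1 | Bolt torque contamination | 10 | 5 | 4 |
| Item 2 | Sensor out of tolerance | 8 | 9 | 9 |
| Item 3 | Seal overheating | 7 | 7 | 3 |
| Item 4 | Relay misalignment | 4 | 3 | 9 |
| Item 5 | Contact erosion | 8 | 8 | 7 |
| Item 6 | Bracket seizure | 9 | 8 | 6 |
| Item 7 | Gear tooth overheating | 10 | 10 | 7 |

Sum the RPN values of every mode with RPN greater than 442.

RPN = Severity × Occurrence × Detection:
  Item 1: 4 × 5 × 10 = 200
  Item 2: 9 × 9 × 8 = 648
  Item 3: 3 × 7 × 7 = 147
  Item 4: 9 × 3 × 4 = 108
  Item 5: 7 × 8 × 8 = 448
  Item 6: 6 × 8 × 9 = 432
  Item 7: 7 × 10 × 10 = 700
RPN > 442: Item 2 (648), Item 5 (448), Item 7 (700).
Sum: 648 + 448 + 700 = 1796.

1796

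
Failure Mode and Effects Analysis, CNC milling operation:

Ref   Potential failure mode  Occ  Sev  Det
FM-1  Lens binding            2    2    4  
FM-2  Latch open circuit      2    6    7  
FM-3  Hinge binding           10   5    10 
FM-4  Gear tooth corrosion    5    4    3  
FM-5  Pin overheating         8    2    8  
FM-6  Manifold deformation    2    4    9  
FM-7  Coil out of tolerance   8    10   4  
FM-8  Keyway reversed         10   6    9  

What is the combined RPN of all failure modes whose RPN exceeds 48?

1704

RPN = Severity × Occurrence × Detection:
  FM-1: 2 × 2 × 4 = 16
  FM-2: 6 × 2 × 7 = 84
  FM-3: 5 × 10 × 10 = 500
  FM-4: 4 × 5 × 3 = 60
  FM-5: 2 × 8 × 8 = 128
  FM-6: 4 × 2 × 9 = 72
  FM-7: 10 × 8 × 4 = 320
  FM-8: 6 × 10 × 9 = 540
RPN > 48: FM-2 (84), FM-3 (500), FM-4 (60), FM-5 (128), FM-6 (72), FM-7 (320), FM-8 (540).
Sum: 84 + 500 + 60 + 128 + 72 + 320 + 540 = 1704.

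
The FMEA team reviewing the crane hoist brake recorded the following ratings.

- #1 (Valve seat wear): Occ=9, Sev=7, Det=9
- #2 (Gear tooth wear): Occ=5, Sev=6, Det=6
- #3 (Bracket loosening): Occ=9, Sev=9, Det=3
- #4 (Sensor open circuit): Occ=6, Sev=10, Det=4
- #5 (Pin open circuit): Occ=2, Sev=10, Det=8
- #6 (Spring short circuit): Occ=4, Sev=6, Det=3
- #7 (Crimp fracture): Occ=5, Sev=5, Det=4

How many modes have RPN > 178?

RPN = Severity × Occurrence × Detection:
  #1: 7 × 9 × 9 = 567
  #2: 6 × 5 × 6 = 180
  #3: 9 × 9 × 3 = 243
  #4: 10 × 6 × 4 = 240
  #5: 10 × 2 × 8 = 160
  #6: 6 × 4 × 3 = 72
  #7: 5 × 5 × 4 = 100
Modes with RPN > 178: #1 (567), #2 (180), #3 (243), #4 (240) → 4.

4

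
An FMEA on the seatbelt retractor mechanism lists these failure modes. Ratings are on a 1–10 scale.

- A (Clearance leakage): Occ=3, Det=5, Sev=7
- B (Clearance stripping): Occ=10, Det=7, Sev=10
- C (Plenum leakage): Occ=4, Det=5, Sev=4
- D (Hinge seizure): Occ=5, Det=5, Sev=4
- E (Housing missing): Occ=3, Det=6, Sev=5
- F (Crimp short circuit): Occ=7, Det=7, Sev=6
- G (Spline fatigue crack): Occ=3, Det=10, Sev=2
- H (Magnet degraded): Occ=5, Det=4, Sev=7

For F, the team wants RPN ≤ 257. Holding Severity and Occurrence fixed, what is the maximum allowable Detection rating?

F: S=6, O=7, D=7 → current RPN = 294.
Fixed product = 42. Need 42 × D ≤ 257, so D ≤ 257/42 = 6.12.
Maximum integer Detection rating = 6 (gives RPN 252; D=7 would give 294 > 257).

6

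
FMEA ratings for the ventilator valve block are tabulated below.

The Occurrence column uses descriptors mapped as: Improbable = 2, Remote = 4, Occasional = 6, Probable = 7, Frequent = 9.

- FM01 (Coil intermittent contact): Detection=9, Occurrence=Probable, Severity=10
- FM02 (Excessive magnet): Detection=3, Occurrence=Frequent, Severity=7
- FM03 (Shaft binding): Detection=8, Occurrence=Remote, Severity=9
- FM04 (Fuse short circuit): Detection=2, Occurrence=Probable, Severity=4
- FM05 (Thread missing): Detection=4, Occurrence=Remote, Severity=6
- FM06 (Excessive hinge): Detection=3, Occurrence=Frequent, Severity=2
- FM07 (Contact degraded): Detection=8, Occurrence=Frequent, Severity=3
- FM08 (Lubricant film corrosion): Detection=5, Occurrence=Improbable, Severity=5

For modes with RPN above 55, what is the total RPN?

1475

RPN = Severity × Occurrence × Detection:
  FM01: 10 × 7 × 9 = 630
  FM02: 7 × 9 × 3 = 189
  FM03: 9 × 4 × 8 = 288
  FM04: 4 × 7 × 2 = 56
  FM05: 6 × 4 × 4 = 96
  FM06: 2 × 9 × 3 = 54
  FM07: 3 × 9 × 8 = 216
  FM08: 5 × 2 × 5 = 50
RPN > 55: FM01 (630), FM02 (189), FM03 (288), FM04 (56), FM05 (96), FM07 (216).
Sum: 630 + 189 + 288 + 56 + 96 + 216 = 1475.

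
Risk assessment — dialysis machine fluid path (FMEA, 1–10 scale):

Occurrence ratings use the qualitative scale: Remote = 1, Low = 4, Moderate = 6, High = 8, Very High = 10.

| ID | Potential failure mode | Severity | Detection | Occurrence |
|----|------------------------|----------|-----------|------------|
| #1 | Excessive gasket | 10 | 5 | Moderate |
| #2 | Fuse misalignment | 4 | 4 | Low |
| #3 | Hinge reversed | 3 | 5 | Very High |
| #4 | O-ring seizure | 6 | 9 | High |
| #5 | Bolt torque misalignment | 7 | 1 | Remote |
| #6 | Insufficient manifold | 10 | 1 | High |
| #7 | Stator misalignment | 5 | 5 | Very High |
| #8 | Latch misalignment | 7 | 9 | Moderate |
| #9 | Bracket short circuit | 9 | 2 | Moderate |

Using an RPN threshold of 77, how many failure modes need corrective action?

RPN = Severity × Occurrence × Detection:
  #1: 10 × 6 × 5 = 300
  #2: 4 × 4 × 4 = 64
  #3: 3 × 10 × 5 = 150
  #4: 6 × 8 × 9 = 432
  #5: 7 × 1 × 1 = 7
  #6: 10 × 8 × 1 = 80
  #7: 5 × 10 × 5 = 250
  #8: 7 × 6 × 9 = 378
  #9: 9 × 6 × 2 = 108
Modes with RPN ≥ 77: #1 (300), #3 (150), #4 (432), #6 (80), #7 (250), #8 (378), #9 (108) → 7.

7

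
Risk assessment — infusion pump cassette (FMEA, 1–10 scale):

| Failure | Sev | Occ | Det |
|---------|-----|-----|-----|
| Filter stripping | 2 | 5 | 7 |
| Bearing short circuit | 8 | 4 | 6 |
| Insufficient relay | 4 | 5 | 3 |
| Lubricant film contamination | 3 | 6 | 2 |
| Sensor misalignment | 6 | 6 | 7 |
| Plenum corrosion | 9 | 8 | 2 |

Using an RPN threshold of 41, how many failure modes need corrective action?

5

RPN = Severity × Occurrence × Detection:
  Filter stripping: 2 × 5 × 7 = 70
  Bearing short circuit: 8 × 4 × 6 = 192
  Insufficient relay: 4 × 5 × 3 = 60
  Lubricant film contamination: 3 × 6 × 2 = 36
  Sensor misalignment: 6 × 6 × 7 = 252
  Plenum corrosion: 9 × 8 × 2 = 144
Modes with RPN ≥ 41: Filter stripping (70), Bearing short circuit (192), Insufficient relay (60), Sensor misalignment (252), Plenum corrosion (144) → 5.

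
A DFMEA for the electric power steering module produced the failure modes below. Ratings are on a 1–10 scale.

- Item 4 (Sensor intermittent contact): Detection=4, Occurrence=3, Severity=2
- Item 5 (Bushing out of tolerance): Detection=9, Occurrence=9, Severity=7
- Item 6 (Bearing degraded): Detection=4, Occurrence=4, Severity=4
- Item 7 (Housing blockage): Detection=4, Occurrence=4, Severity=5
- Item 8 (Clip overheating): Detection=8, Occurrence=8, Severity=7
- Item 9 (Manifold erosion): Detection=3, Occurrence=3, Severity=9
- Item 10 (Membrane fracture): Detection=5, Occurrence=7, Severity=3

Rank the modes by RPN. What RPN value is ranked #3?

RPN = Severity × Occurrence × Detection:
  Item 4: 2 × 3 × 4 = 24
  Item 5: 7 × 9 × 9 = 567
  Item 6: 4 × 4 × 4 = 64
  Item 7: 5 × 4 × 4 = 80
  Item 8: 7 × 8 × 8 = 448
  Item 9: 9 × 3 × 3 = 81
  Item 10: 3 × 7 × 5 = 105
Sorted descending: 567, 448, 105, 81, 80, 64, 24.
The third-highest RPN is 105 (Item 10).

105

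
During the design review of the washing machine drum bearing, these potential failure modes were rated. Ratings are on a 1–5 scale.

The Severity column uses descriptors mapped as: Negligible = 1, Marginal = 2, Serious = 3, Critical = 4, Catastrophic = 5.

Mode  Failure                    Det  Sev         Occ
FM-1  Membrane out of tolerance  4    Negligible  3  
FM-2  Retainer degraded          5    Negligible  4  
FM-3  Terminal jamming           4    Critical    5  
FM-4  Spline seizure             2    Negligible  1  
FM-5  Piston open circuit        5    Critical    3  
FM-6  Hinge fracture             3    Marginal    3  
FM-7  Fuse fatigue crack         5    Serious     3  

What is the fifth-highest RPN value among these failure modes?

RPN = Severity × Occurrence × Detection:
  FM-1: 1 × 3 × 4 = 12
  FM-2: 1 × 4 × 5 = 20
  FM-3: 4 × 5 × 4 = 80
  FM-4: 1 × 1 × 2 = 2
  FM-5: 4 × 3 × 5 = 60
  FM-6: 2 × 3 × 3 = 18
  FM-7: 3 × 3 × 5 = 45
Sorted descending: 80, 60, 45, 20, 18, 12, 2.
The fifth-highest RPN is 18 (FM-6).

18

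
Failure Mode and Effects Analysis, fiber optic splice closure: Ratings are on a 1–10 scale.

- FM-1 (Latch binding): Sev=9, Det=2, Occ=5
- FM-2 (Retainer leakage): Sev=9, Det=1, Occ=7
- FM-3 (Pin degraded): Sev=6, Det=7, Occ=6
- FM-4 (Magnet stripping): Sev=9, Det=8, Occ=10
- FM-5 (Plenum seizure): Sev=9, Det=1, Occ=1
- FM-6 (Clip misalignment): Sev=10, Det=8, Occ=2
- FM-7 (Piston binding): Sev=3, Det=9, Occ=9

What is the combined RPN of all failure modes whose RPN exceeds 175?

RPN = Severity × Occurrence × Detection:
  FM-1: 9 × 5 × 2 = 90
  FM-2: 9 × 7 × 1 = 63
  FM-3: 6 × 6 × 7 = 252
  FM-4: 9 × 10 × 8 = 720
  FM-5: 9 × 1 × 1 = 9
  FM-6: 10 × 2 × 8 = 160
  FM-7: 3 × 9 × 9 = 243
RPN > 175: FM-3 (252), FM-4 (720), FM-7 (243).
Sum: 252 + 720 + 243 = 1215.

1215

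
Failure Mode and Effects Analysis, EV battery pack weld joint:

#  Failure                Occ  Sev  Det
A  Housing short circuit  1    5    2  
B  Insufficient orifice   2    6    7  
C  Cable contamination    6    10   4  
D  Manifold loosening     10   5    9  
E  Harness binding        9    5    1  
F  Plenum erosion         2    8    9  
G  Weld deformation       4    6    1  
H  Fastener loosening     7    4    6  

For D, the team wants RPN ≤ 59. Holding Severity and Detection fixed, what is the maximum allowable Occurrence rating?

1

D: S=5, O=10, D=9 → current RPN = 450.
Fixed product = 45. Need 45 × O ≤ 59, so O ≤ 59/45 = 1.31.
Maximum integer Occurrence rating = 1 (gives RPN 45; O=2 would give 90 > 59).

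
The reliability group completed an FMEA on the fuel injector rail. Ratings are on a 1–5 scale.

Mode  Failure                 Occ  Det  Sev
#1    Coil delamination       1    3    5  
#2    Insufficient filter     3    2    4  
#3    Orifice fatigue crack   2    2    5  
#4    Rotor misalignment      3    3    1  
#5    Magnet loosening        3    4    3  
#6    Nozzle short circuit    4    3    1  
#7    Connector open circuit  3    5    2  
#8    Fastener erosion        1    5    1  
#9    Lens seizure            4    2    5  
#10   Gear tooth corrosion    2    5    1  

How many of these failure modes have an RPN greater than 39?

RPN = Severity × Occurrence × Detection:
  #1: 5 × 1 × 3 = 15
  #2: 4 × 3 × 2 = 24
  #3: 5 × 2 × 2 = 20
  #4: 1 × 3 × 3 = 9
  #5: 3 × 3 × 4 = 36
  #6: 1 × 4 × 3 = 12
  #7: 2 × 3 × 5 = 30
  #8: 1 × 1 × 5 = 5
  #9: 5 × 4 × 2 = 40
  #10: 1 × 2 × 5 = 10
Modes with RPN > 39: #9 (40) → 1.

1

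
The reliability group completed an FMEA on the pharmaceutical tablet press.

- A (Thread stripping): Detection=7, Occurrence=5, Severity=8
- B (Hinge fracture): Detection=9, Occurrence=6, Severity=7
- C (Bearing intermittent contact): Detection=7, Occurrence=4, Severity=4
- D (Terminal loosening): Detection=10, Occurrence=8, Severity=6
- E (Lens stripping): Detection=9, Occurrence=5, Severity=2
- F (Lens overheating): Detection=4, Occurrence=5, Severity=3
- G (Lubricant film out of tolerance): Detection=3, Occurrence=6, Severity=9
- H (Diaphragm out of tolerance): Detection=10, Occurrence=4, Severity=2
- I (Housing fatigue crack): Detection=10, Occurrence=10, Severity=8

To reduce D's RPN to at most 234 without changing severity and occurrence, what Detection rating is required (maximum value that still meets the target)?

4

D: S=6, O=8, D=10 → current RPN = 480.
Fixed product = 48. Need 48 × D ≤ 234, so D ≤ 234/48 = 4.88.
Maximum integer Detection rating = 4 (gives RPN 192; D=5 would give 240 > 234).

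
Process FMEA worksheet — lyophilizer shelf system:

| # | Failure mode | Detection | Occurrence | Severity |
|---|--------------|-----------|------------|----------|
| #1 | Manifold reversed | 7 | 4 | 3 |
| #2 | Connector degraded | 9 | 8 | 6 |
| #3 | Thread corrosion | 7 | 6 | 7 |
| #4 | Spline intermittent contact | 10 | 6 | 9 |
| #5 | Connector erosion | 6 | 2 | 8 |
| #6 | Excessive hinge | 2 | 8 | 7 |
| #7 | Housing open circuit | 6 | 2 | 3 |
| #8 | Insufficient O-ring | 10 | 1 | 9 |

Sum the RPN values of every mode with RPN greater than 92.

RPN = Severity × Occurrence × Detection:
  #1: 3 × 4 × 7 = 84
  #2: 6 × 8 × 9 = 432
  #3: 7 × 6 × 7 = 294
  #4: 9 × 6 × 10 = 540
  #5: 8 × 2 × 6 = 96
  #6: 7 × 8 × 2 = 112
  #7: 3 × 2 × 6 = 36
  #8: 9 × 1 × 10 = 90
RPN > 92: #2 (432), #3 (294), #4 (540), #5 (96), #6 (112).
Sum: 432 + 294 + 540 + 96 + 112 = 1474.

1474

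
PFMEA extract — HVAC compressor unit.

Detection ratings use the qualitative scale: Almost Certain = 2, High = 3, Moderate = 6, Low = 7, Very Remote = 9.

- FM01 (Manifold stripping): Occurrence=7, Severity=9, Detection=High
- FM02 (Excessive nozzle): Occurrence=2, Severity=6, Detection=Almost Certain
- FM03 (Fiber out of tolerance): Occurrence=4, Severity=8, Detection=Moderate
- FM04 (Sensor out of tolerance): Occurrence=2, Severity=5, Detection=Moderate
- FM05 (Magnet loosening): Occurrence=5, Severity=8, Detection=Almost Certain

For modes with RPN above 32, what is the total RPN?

521

RPN = Severity × Occurrence × Detection:
  FM01: 9 × 7 × 3 = 189
  FM02: 6 × 2 × 2 = 24
  FM03: 8 × 4 × 6 = 192
  FM04: 5 × 2 × 6 = 60
  FM05: 8 × 5 × 2 = 80
RPN > 32: FM01 (189), FM03 (192), FM04 (60), FM05 (80).
Sum: 189 + 192 + 60 + 80 = 521.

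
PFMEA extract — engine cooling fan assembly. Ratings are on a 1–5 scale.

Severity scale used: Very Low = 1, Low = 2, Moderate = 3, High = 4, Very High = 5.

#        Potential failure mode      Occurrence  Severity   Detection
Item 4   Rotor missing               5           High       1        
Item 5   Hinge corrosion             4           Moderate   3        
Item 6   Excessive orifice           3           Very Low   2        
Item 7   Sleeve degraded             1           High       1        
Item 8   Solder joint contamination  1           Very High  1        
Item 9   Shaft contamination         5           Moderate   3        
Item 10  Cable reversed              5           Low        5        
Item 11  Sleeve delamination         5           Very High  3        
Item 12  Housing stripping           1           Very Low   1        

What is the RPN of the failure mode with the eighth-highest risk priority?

4

RPN = Severity × Occurrence × Detection:
  Item 4: 4 × 5 × 1 = 20
  Item 5: 3 × 4 × 3 = 36
  Item 6: 1 × 3 × 2 = 6
  Item 7: 4 × 1 × 1 = 4
  Item 8: 5 × 1 × 1 = 5
  Item 9: 3 × 5 × 3 = 45
  Item 10: 2 × 5 × 5 = 50
  Item 11: 5 × 5 × 3 = 75
  Item 12: 1 × 1 × 1 = 1
Sorted descending: 75, 50, 45, 36, 20, 6, 5, 4, 1.
The eighth-highest RPN is 4 (Item 7).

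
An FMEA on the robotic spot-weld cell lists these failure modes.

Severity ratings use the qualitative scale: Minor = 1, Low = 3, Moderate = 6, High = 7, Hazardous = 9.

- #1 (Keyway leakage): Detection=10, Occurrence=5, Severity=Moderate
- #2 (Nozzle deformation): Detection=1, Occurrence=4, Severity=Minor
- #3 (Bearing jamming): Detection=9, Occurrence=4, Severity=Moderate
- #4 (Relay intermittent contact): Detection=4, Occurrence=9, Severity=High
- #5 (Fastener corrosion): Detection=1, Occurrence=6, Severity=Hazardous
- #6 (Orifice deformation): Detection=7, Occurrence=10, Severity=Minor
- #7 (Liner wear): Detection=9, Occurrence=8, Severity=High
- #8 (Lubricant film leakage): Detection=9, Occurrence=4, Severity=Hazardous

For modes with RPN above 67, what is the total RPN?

RPN = Severity × Occurrence × Detection:
  #1: 6 × 5 × 10 = 300
  #2: 1 × 4 × 1 = 4
  #3: 6 × 4 × 9 = 216
  #4: 7 × 9 × 4 = 252
  #5: 9 × 6 × 1 = 54
  #6: 1 × 10 × 7 = 70
  #7: 7 × 8 × 9 = 504
  #8: 9 × 4 × 9 = 324
RPN > 67: #1 (300), #3 (216), #4 (252), #6 (70), #7 (504), #8 (324).
Sum: 300 + 216 + 252 + 70 + 504 + 324 = 1666.

1666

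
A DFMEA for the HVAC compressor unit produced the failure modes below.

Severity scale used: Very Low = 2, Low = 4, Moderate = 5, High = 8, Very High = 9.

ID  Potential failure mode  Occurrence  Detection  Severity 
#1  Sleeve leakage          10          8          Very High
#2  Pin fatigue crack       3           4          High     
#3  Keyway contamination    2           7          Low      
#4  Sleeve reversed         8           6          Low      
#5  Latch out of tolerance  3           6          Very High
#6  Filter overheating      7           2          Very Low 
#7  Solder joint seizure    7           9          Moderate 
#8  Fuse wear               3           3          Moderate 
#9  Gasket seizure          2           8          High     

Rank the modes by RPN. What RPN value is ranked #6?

96

RPN = Severity × Occurrence × Detection:
  #1: 9 × 10 × 8 = 720
  #2: 8 × 3 × 4 = 96
  #3: 4 × 2 × 7 = 56
  #4: 4 × 8 × 6 = 192
  #5: 9 × 3 × 6 = 162
  #6: 2 × 7 × 2 = 28
  #7: 5 × 7 × 9 = 315
  #8: 5 × 3 × 3 = 45
  #9: 8 × 2 × 8 = 128
Sorted descending: 720, 315, 192, 162, 128, 96, 56, 45, 28.
The sixth-highest RPN is 96 (#2).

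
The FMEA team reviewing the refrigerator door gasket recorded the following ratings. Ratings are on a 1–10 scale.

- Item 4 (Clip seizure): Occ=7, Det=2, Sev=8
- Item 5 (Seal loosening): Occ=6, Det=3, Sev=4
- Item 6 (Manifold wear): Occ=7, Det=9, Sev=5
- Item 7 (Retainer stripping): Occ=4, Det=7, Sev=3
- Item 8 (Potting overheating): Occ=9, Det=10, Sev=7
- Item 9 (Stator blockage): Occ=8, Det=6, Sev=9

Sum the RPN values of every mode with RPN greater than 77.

1573

RPN = Severity × Occurrence × Detection:
  Item 4: 8 × 7 × 2 = 112
  Item 5: 4 × 6 × 3 = 72
  Item 6: 5 × 7 × 9 = 315
  Item 7: 3 × 4 × 7 = 84
  Item 8: 7 × 9 × 10 = 630
  Item 9: 9 × 8 × 6 = 432
RPN > 77: Item 4 (112), Item 6 (315), Item 7 (84), Item 8 (630), Item 9 (432).
Sum: 112 + 315 + 84 + 630 + 432 = 1573.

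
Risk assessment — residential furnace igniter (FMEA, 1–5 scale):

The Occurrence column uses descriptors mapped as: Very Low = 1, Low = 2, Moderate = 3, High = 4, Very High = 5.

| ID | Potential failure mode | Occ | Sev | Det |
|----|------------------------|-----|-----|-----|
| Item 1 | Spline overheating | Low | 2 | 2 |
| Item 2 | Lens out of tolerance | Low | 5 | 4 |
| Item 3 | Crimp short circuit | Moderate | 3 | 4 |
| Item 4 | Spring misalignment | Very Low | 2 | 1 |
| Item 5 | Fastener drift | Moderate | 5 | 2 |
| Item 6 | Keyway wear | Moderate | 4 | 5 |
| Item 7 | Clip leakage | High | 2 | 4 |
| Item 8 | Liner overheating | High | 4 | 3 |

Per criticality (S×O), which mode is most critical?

Item 8

Criticality = Severity × Occurrence:
  Item 1: 2 × 2 = 4
  Item 2: 5 × 2 = 10
  Item 3: 3 × 3 = 9
  Item 4: 2 × 1 = 2
  Item 5: 5 × 3 = 15
  Item 6: 4 × 3 = 12
  Item 7: 2 × 4 = 8
  Item 8: 4 × 4 = 16
Highest criticality is 16 → Item 8.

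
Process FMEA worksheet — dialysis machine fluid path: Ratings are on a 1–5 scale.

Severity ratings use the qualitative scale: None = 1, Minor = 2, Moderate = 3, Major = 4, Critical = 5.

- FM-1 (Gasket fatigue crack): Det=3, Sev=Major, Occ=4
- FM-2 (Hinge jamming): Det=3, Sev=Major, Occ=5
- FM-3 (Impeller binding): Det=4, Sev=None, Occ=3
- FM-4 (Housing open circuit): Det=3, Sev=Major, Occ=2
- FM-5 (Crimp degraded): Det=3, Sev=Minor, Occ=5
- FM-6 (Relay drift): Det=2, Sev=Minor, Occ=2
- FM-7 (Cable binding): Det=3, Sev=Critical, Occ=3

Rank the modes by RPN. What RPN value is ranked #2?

RPN = Severity × Occurrence × Detection:
  FM-1: 4 × 4 × 3 = 48
  FM-2: 4 × 5 × 3 = 60
  FM-3: 1 × 3 × 4 = 12
  FM-4: 4 × 2 × 3 = 24
  FM-5: 2 × 5 × 3 = 30
  FM-6: 2 × 2 × 2 = 8
  FM-7: 5 × 3 × 3 = 45
Sorted descending: 60, 48, 45, 30, 24, 12, 8.
The second-highest RPN is 48 (FM-1).

48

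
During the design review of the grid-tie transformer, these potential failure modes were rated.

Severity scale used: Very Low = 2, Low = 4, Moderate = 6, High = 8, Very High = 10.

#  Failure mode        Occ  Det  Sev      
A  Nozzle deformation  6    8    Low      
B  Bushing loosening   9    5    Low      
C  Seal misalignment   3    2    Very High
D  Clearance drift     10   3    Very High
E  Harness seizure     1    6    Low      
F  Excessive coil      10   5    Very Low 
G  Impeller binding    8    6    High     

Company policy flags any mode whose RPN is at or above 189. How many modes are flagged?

RPN = Severity × Occurrence × Detection:
  A: 4 × 6 × 8 = 192
  B: 4 × 9 × 5 = 180
  C: 10 × 3 × 2 = 60
  D: 10 × 10 × 3 = 300
  E: 4 × 1 × 6 = 24
  F: 2 × 10 × 5 = 100
  G: 8 × 8 × 6 = 384
Modes with RPN ≥ 189: A (192), D (300), G (384) → 3.

3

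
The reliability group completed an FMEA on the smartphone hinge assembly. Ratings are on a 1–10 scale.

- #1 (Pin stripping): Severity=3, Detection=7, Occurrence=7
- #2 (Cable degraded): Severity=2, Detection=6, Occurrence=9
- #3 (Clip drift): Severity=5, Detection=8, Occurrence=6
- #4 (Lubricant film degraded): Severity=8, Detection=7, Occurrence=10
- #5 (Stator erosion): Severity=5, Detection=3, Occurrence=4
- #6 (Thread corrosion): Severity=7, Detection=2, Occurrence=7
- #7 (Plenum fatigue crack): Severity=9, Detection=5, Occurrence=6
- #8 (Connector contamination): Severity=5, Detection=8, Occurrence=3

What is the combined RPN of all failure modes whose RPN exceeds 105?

RPN = Severity × Occurrence × Detection:
  #1: 3 × 7 × 7 = 147
  #2: 2 × 9 × 6 = 108
  #3: 5 × 6 × 8 = 240
  #4: 8 × 10 × 7 = 560
  #5: 5 × 4 × 3 = 60
  #6: 7 × 7 × 2 = 98
  #7: 9 × 6 × 5 = 270
  #8: 5 × 3 × 8 = 120
RPN > 105: #1 (147), #2 (108), #3 (240), #4 (560), #7 (270), #8 (120).
Sum: 147 + 108 + 240 + 560 + 270 + 120 = 1445.

1445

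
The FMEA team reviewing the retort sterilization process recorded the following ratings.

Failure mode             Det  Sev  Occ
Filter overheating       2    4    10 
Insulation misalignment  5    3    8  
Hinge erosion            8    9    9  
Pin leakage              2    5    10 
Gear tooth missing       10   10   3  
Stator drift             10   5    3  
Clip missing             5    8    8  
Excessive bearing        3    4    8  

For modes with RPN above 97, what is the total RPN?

RPN = Severity × Occurrence × Detection:
  Filter overheating: 4 × 10 × 2 = 80
  Insulation misalignment: 3 × 8 × 5 = 120
  Hinge erosion: 9 × 9 × 8 = 648
  Pin leakage: 5 × 10 × 2 = 100
  Gear tooth missing: 10 × 3 × 10 = 300
  Stator drift: 5 × 3 × 10 = 150
  Clip missing: 8 × 8 × 5 = 320
  Excessive bearing: 4 × 8 × 3 = 96
RPN > 97: Insulation misalignment (120), Hinge erosion (648), Pin leakage (100), Gear tooth missing (300), Stator drift (150), Clip missing (320).
Sum: 120 + 648 + 100 + 300 + 150 + 320 = 1638.

1638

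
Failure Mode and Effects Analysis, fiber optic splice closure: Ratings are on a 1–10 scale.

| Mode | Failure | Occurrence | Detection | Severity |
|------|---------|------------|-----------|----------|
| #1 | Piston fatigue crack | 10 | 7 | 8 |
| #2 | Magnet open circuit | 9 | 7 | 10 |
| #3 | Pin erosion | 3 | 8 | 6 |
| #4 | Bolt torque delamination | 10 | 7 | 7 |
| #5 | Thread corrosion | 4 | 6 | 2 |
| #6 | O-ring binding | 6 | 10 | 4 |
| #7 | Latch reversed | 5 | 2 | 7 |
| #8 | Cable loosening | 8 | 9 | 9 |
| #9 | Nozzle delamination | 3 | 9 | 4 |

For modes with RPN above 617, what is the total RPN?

RPN = Severity × Occurrence × Detection:
  #1: 8 × 10 × 7 = 560
  #2: 10 × 9 × 7 = 630
  #3: 6 × 3 × 8 = 144
  #4: 7 × 10 × 7 = 490
  #5: 2 × 4 × 6 = 48
  #6: 4 × 6 × 10 = 240
  #7: 7 × 5 × 2 = 70
  #8: 9 × 8 × 9 = 648
  #9: 4 × 3 × 9 = 108
RPN > 617: #2 (630), #8 (648).
Sum: 630 + 648 = 1278.

1278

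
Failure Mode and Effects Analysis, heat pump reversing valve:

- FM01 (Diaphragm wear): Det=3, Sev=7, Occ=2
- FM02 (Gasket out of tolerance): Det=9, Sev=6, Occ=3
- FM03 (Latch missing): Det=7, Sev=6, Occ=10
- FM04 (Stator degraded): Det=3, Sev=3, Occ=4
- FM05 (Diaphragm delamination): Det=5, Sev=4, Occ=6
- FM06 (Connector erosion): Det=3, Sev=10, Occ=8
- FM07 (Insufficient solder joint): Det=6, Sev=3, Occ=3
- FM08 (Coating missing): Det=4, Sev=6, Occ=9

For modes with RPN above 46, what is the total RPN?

1212

RPN = Severity × Occurrence × Detection:
  FM01: 7 × 2 × 3 = 42
  FM02: 6 × 3 × 9 = 162
  FM03: 6 × 10 × 7 = 420
  FM04: 3 × 4 × 3 = 36
  FM05: 4 × 6 × 5 = 120
  FM06: 10 × 8 × 3 = 240
  FM07: 3 × 3 × 6 = 54
  FM08: 6 × 9 × 4 = 216
RPN > 46: FM02 (162), FM03 (420), FM05 (120), FM06 (240), FM07 (54), FM08 (216).
Sum: 162 + 420 + 120 + 240 + 54 + 216 = 1212.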